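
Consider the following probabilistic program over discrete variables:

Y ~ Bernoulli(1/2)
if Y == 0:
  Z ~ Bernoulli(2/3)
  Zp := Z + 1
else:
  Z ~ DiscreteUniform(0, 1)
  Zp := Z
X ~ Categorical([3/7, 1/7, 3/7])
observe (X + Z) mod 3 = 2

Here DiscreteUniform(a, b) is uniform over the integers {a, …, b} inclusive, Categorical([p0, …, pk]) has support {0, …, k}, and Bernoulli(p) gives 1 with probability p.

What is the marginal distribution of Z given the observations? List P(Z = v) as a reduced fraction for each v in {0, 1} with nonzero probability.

Enumerate traces; 4 have nonzero weight after conditioning:
  (Y=0, Z=0, X=2) weight 1/14
  (Y=0, Z=1, X=1) weight 1/21
  (Y=1, Z=0, X=2) weight 3/28
  (Y=1, Z=1, X=1) weight 1/28
Group by Z:
  weight(Z=0) = 5/28
  weight(Z=1) = 1/12
Total weight = 5/28 + 1/12 = 11/42
P(Z=0 | obs) = 5/28 / 11/42 = 15/22
P(Z=1 | obs) = 1/12 / 11/42 = 7/22

P(Z=0) = 15/22, P(Z=1) = 7/22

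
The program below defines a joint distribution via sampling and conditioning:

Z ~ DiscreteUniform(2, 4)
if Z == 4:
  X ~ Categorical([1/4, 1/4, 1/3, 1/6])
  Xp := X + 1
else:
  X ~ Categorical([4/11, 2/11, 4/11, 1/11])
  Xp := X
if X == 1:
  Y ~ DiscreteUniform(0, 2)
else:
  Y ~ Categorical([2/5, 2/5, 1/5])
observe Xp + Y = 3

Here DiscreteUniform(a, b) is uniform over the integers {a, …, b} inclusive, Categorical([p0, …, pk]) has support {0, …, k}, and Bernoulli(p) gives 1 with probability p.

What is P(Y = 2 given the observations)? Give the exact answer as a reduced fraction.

P(Y = 2 | obs) = 113/496

Enumerate traces; 9 have nonzero weight after conditioning:
  (Z=2, X=1, Y=2) weight 2/99
  (Z=2, X=2, Y=1) weight 8/165
  (Z=2, X=3, Y=0) weight 2/165
  (Z=3, X=1, Y=2) weight 2/99
  (Z=3, X=2, Y=1) weight 8/165
  (Z=3, X=3, Y=0) weight 2/165
  (Z=4, X=0, Y=2) weight 1/60
  (Z=4, X=1, Y=1) weight 1/36
  … 1 more
Group by Y:
  weight(Y=0) = 34/495
  weight(Y=1) = 247/1980
  weight(Y=2) = 113/1980
Total weight = 34/495 + 247/1980 + 113/1980 = 124/495
P(Y=0 | obs) = 34/495 / 124/495 = 17/62
P(Y=1 | obs) = 247/1980 / 124/495 = 247/496
P(Y=2 | obs) = 113/1980 / 124/495 = 113/496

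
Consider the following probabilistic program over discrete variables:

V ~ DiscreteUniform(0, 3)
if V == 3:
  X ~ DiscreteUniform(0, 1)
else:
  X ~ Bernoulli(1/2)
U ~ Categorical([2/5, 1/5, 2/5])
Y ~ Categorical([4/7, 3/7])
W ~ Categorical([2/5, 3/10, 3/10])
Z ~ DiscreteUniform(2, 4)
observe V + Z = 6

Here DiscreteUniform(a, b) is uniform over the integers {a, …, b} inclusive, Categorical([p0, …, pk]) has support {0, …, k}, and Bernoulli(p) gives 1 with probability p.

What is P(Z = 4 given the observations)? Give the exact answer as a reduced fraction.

P(Z = 4 | obs) = 1/2

Enumerate traces; 72 have nonzero weight after conditioning:
  (V=2, X=0, U=0, Y=0, W=0, Z=4) weight 2/525
  (V=2, X=0, U=0, Y=0, W=1, Z=4) weight 1/350
  (V=2, X=0, U=0, Y=0, W=2, Z=4) weight 1/350
  (V=2, X=0, U=0, Y=1, W=0, Z=4) weight 1/350
  (V=2, X=0, U=0, Y=1, W=1, Z=4) weight 3/1400
  (V=2, X=0, U=0, Y=1, W=2, Z=4) weight 3/1400
  (V=2, X=0, U=1, Y=0, W=0, Z=4) weight 1/525
  (V=2, X=0, U=1, Y=0, W=1, Z=4) weight 1/700
  (V=3, X=0, U=0, Y=0, W=0, Z=3) weight 2/525
  … 63 more
Group by Z:
  weight(Z=3) = 1/12
  weight(Z=4) = 1/12
Total weight = 1/12 + 1/12 = 1/6
P(Z=3 | obs) = 1/12 / 1/6 = 1/2
P(Z=4 | obs) = 1/12 / 1/6 = 1/2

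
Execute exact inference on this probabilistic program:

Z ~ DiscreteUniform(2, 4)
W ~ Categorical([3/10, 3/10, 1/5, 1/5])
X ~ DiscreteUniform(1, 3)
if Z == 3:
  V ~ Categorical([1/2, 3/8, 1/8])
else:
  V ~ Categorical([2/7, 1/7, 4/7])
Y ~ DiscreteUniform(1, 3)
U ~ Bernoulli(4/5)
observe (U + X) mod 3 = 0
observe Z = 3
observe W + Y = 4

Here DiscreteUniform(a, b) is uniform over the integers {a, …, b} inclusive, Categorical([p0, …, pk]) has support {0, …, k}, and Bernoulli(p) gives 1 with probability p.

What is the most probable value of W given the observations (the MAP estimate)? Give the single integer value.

Enumerate traces; 18 have nonzero weight after conditioning:
  (Z=3, W=1, X=2, V=0, Y=3, U=1) weight 1/225
  (Z=3, W=1, X=2, V=1, Y=3, U=1) weight 1/300
  (Z=3, W=1, X=2, V=2, Y=3, U=1) weight 1/900
  (Z=3, W=1, X=3, V=0, Y=3, U=0) weight 1/900
  (Z=3, W=1, X=3, V=1, Y=3, U=0) weight 1/1200
  (Z=3, W=1, X=3, V=2, Y=3, U=0) weight 1/3600
  (Z=3, W=2, X=2, V=0, Y=2, U=1) weight 2/675
  (Z=3, W=2, X=2, V=1, Y=2, U=1) weight 1/450
  (Z=3, W=3, X=2, V=0, Y=1, U=1) weight 2/675
  … 9 more
Group by W:
  weight(W=1) = 1/90
  weight(W=2) = 1/135
  weight(W=3) = 1/135
Total weight = 1/90 + 1/135 + 1/135 = 7/270
P(W=1 | obs) = 1/90 / 7/270 = 3/7
P(W=2 | obs) = 1/135 / 7/270 = 2/7
P(W=3 | obs) = 1/135 / 7/270 = 2/7
argmax = 1

argmax_v P(W = v | obs) = 1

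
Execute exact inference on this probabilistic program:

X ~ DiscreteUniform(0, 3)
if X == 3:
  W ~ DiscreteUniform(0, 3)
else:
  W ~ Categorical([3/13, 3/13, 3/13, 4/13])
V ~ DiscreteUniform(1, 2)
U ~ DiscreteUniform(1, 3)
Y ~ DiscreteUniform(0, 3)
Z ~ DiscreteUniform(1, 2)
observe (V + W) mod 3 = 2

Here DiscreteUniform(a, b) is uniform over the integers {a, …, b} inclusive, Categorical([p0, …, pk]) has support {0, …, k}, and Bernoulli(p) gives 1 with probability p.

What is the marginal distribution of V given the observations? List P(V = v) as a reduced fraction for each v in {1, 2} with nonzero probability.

P(V=1) = 49/159, P(V=2) = 110/159

Enumerate traces; 288 have nonzero weight after conditioning:
  (X=0, W=0, V=2, U=1, Y=0, Z=1) weight 1/832
  (X=0, W=0, V=2, U=1, Y=0, Z=2) weight 1/832
  (X=0, W=0, V=2, U=1, Y=1, Z=1) weight 1/832
  (X=0, W=0, V=2, U=1, Y=1, Z=2) weight 1/832
  (X=0, W=0, V=2, U=1, Y=2, Z=1) weight 1/832
  (X=0, W=0, V=2, U=1, Y=2, Z=2) weight 1/832
  (X=0, W=0, V=2, U=1, Y=3, Z=1) weight 1/832
  (X=0, W=0, V=2, U=1, Y=3, Z=2) weight 1/832
  (X=0, W=1, V=1, U=1, Y=0, Z=1) weight 1/832
  … 279 more
Group by V:
  weight(V=1) = 49/416
  weight(V=2) = 55/208
Total weight = 49/416 + 55/208 = 159/416
P(V=1 | obs) = 49/416 / 159/416 = 49/159
P(V=2 | obs) = 55/208 / 159/416 = 110/159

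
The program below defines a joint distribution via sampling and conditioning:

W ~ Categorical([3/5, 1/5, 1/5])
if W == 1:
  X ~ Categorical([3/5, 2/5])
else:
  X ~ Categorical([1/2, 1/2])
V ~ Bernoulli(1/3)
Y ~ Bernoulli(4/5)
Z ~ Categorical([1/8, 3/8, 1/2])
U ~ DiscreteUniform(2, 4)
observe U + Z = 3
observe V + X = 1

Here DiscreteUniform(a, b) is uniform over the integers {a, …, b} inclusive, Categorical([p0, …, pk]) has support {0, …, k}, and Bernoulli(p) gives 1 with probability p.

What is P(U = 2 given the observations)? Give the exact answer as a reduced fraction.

Enumerate traces; 24 have nonzero weight after conditioning:
  (W=0, X=0, V=1, Y=0, Z=0, U=3) weight 1/1200
  (W=0, X=0, V=1, Y=0, Z=1, U=2) weight 1/400
  (W=0, X=0, V=1, Y=1, Z=0, U=3) weight 1/300
  (W=0, X=0, V=1, Y=1, Z=1, U=2) weight 1/100
  (W=0, X=1, V=0, Y=0, Z=0, U=3) weight 1/600
  (W=0, X=1, V=0, Y=0, Z=1, U=2) weight 1/200
  (W=0, X=1, V=0, Y=1, Z=0, U=3) weight 1/150
  (W=0, X=1, V=0, Y=1, Z=1, U=2) weight 1/50
  … 16 more
Group by U:
  weight(U=2) = 37/600
  weight(U=3) = 37/1800
Total weight = 37/600 + 37/1800 = 37/450
P(U=2 | obs) = 37/600 / 37/450 = 3/4
P(U=3 | obs) = 37/1800 / 37/450 = 1/4

P(U = 2 | obs) = 3/4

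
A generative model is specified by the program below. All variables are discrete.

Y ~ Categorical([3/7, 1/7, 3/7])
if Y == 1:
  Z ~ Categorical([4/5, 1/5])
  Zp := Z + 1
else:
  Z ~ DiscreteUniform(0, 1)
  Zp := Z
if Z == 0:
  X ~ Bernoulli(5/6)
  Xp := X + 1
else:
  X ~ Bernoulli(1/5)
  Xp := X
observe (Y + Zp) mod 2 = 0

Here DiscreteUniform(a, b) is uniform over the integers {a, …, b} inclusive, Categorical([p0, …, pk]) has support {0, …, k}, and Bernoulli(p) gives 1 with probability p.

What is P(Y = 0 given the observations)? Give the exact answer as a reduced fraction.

Enumerate traces; 6 have nonzero weight after conditioning:
  (Y=0, Z=0, X=0) weight 1/28
  (Y=0, Z=0, X=1) weight 5/28
  (Y=1, Z=0, X=0) weight 2/105
  (Y=1, Z=0, X=1) weight 2/21
  (Y=2, Z=0, X=0) weight 1/28
  (Y=2, Z=0, X=1) weight 5/28
Group by Y:
  weight(Y=0) = 3/14
  weight(Y=1) = 4/35
  weight(Y=2) = 3/14
Total weight = 3/14 + 4/35 + 3/14 = 19/35
P(Y=0 | obs) = 3/14 / 19/35 = 15/38
P(Y=1 | obs) = 4/35 / 19/35 = 4/19
P(Y=2 | obs) = 3/14 / 19/35 = 15/38

P(Y = 0 | obs) = 15/38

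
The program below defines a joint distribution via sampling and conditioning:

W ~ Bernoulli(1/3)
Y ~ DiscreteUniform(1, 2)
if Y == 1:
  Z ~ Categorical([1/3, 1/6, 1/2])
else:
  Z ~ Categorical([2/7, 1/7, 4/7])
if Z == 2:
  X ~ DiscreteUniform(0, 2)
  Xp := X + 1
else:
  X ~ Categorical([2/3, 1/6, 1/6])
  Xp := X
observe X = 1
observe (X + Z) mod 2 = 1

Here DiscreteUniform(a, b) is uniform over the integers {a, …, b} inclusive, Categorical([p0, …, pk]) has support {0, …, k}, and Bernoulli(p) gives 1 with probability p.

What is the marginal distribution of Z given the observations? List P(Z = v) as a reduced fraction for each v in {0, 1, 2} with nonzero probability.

Enumerate traces; 8 have nonzero weight after conditioning:
  (W=0, Y=1, Z=0, X=1) weight 1/54
  (W=0, Y=1, Z=2, X=1) weight 1/18
  (W=0, Y=2, Z=0, X=1) weight 1/63
  (W=0, Y=2, Z=2, X=1) weight 4/63
  (W=1, Y=1, Z=0, X=1) weight 1/108
  (W=1, Y=1, Z=2, X=1) weight 1/36
  (W=1, Y=2, Z=0, X=1) weight 1/126
  (W=1, Y=2, Z=2, X=1) weight 2/63
Group by Z:
  weight(Z=0) = 13/252
  weight(Z=2) = 5/28
Total weight = 13/252 + 5/28 = 29/126
P(Z=0 | obs) = 13/252 / 29/126 = 13/58
P(Z=2 | obs) = 5/28 / 29/126 = 45/58

P(Z=0) = 13/58, P(Z=2) = 45/58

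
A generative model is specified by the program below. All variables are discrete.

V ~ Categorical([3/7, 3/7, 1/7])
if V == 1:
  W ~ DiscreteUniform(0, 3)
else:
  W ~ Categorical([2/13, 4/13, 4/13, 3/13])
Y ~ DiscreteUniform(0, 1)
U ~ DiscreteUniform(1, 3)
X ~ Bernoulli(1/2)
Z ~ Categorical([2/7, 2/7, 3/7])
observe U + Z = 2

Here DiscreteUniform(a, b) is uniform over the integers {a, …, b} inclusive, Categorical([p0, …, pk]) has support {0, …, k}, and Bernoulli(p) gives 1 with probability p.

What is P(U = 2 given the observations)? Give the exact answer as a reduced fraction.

P(U = 2 | obs) = 1/2

Enumerate traces; 96 have nonzero weight after conditioning:
  (V=0, W=0, Y=0, U=1, X=0, Z=1) weight 1/637
  (V=0, W=0, Y=0, U=1, X=1, Z=1) weight 1/637
  (V=0, W=0, Y=0, U=2, X=0, Z=0) weight 1/637
  (V=0, W=0, Y=0, U=2, X=1, Z=0) weight 1/637
  (V=0, W=0, Y=1, U=1, X=0, Z=1) weight 1/637
  (V=0, W=0, Y=1, U=1, X=1, Z=1) weight 1/637
  (V=0, W=0, Y=1, U=2, X=0, Z=0) weight 1/637
  (V=0, W=0, Y=1, U=2, X=1, Z=0) weight 1/637
  … 88 more
Group by U:
  weight(U=1) = 2/21
  weight(U=2) = 2/21
Total weight = 2/21 + 2/21 = 4/21
P(U=1 | obs) = 2/21 / 4/21 = 1/2
P(U=2 | obs) = 2/21 / 4/21 = 1/2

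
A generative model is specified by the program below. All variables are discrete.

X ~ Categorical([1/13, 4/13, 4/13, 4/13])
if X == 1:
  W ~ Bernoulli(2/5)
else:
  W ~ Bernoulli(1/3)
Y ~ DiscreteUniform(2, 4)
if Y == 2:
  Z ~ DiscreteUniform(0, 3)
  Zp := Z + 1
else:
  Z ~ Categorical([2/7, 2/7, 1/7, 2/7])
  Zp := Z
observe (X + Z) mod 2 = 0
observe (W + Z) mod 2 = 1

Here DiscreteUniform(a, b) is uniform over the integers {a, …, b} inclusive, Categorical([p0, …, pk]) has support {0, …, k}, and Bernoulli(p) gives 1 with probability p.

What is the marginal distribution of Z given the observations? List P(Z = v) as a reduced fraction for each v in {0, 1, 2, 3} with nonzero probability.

Enumerate traces; 24 have nonzero weight after conditioning:
  (X=0, W=1, Y=2, Z=0) weight 1/468
  (X=0, W=1, Y=2, Z=2) weight 1/468
  (X=0, W=1, Y=3, Z=0) weight 2/819
  (X=0, W=1, Y=3, Z=2) weight 1/819
  (X=0, W=1, Y=4, Z=0) weight 2/819
  (X=0, W=1, Y=4, Z=2) weight 1/819
  (X=1, W=0, Y=2, Z=1) weight 1/65
  (X=1, W=0, Y=2, Z=3) weight 1/65
  … 16 more
Group by Z:
  weight(Z=0) = 115/3276
  weight(Z=1) = 437/4095
  weight(Z=2) = 25/1092
  weight(Z=3) = 437/4095
Total weight = 115/3276 + 437/4095 + 25/1092 + 437/4095 = 19/70
P(Z=0 | obs) = 115/3276 / 19/70 = 575/4446
P(Z=1 | obs) = 437/4095 / 19/70 = 46/117
P(Z=2 | obs) = 25/1092 / 19/70 = 125/1482
P(Z=3 | obs) = 437/4095 / 19/70 = 46/117

P(Z=0) = 575/4446, P(Z=1) = 46/117, P(Z=2) = 125/1482, P(Z=3) = 46/117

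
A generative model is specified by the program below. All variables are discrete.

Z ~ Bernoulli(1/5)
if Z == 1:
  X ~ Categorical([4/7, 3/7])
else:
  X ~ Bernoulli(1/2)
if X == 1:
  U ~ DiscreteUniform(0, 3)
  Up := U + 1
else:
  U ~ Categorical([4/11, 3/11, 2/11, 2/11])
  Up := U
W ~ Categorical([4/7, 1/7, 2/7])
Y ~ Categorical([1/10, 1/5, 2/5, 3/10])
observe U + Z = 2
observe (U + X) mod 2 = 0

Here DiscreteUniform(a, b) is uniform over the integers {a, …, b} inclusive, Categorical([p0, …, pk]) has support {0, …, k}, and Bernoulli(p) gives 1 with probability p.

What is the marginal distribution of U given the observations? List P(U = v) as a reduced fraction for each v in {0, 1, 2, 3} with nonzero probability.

Enumerate traces; 24 have nonzero weight after conditioning:
  (Z=0, X=0, U=2, W=0, Y=0) weight 8/1925
  (Z=0, X=0, U=2, W=0, Y=1) weight 16/1925
  (Z=0, X=0, U=2, W=0, Y=2) weight 32/1925
  (Z=0, X=0, U=2, W=0, Y=3) weight 24/1925
  (Z=0, X=0, U=2, W=1, Y=0) weight 2/1925
  (Z=0, X=0, U=2, W=1, Y=1) weight 4/1925
  (Z=0, X=0, U=2, W=1, Y=2) weight 8/1925
  (Z=0, X=0, U=2, W=1, Y=3) weight 6/1925
  (Z=1, X=1, U=1, W=0, Y=0) weight 3/2450
  … 15 more
Group by U:
  weight(U=1) = 3/140
  weight(U=2) = 4/55
Total weight = 3/140 + 4/55 = 29/308
P(U=1 | obs) = 3/140 / 29/308 = 33/145
P(U=2 | obs) = 4/55 / 29/308 = 112/145

P(U=1) = 33/145, P(U=2) = 112/145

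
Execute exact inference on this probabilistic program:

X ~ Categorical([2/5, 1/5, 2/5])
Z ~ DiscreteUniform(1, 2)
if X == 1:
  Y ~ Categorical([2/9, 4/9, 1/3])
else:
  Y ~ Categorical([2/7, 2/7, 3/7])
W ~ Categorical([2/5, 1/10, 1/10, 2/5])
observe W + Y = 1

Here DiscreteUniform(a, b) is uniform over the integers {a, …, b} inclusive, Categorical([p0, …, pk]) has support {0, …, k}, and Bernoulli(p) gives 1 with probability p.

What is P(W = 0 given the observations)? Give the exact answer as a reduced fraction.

Enumerate traces; 12 have nonzero weight after conditioning:
  (X=0, Z=1, Y=0, W=1) weight 1/175
  (X=0, Z=1, Y=1, W=0) weight 4/175
  (X=0, Z=2, Y=0, W=1) weight 1/175
  (X=0, Z=2, Y=1, W=0) weight 4/175
  (X=1, Z=1, Y=0, W=1) weight 1/450
  (X=1, Z=1, Y=1, W=0) weight 4/225
  (X=1, Z=2, Y=0, W=1) weight 1/450
  (X=1, Z=2, Y=1, W=0) weight 4/225
  … 4 more
Group by W:
  weight(W=0) = 8/63
  weight(W=1) = 43/1575
Total weight = 8/63 + 43/1575 = 27/175
P(W=0 | obs) = 8/63 / 27/175 = 200/243
P(W=1 | obs) = 43/1575 / 27/175 = 43/243

P(W = 0 | obs) = 200/243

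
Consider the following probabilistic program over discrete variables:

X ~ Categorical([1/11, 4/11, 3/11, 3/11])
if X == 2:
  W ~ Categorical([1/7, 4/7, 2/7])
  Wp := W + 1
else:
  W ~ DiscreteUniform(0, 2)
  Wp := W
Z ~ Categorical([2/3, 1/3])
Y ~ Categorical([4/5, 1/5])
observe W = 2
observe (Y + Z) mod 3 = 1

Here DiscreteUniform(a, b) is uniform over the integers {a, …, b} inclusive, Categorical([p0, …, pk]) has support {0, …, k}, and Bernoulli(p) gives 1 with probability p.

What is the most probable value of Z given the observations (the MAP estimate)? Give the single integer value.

argmax_v P(Z = v | obs) = 1

Enumerate traces; 8 have nonzero weight after conditioning:
  (X=0, W=2, Z=0, Y=1) weight 2/495
  (X=0, W=2, Z=1, Y=0) weight 4/495
  (X=1, W=2, Z=0, Y=1) weight 8/495
  (X=1, W=2, Z=1, Y=0) weight 16/495
  (X=2, W=2, Z=0, Y=1) weight 4/385
  (X=2, W=2, Z=1, Y=0) weight 8/385
  (X=3, W=2, Z=0, Y=1) weight 2/165
  (X=3, W=2, Z=1, Y=0) weight 4/165
Group by Z:
  weight(Z=0) = 148/3465
  weight(Z=1) = 296/3465
Total weight = 148/3465 + 296/3465 = 148/1155
P(Z=0 | obs) = 148/3465 / 148/1155 = 1/3
P(Z=1 | obs) = 296/3465 / 148/1155 = 2/3
argmax = 1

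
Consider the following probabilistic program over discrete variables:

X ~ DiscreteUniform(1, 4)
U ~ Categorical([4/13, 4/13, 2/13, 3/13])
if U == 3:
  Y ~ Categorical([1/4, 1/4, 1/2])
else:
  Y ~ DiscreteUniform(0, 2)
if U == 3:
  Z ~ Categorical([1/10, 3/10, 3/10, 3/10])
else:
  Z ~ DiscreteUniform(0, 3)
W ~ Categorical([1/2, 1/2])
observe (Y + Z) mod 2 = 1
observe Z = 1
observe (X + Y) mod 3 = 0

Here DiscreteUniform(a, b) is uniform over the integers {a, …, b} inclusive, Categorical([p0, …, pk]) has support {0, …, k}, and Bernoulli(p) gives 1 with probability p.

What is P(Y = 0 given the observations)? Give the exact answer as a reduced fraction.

Enumerate traces; 24 have nonzero weight after conditioning:
  (X=1, U=0, Y=2, Z=1, W=0) weight 1/312
  (X=1, U=0, Y=2, Z=1, W=1) weight 1/312
  (X=1, U=1, Y=2, Z=1, W=0) weight 1/312
  (X=1, U=1, Y=2, Z=1, W=1) weight 1/312
  (X=1, U=2, Y=2, Z=1, W=0) weight 1/624
  (X=1, U=2, Y=2, Z=1, W=1) weight 1/624
  (X=1, U=3, Y=2, Z=1, W=0) weight 9/2080
  (X=1, U=3, Y=2, Z=1, W=1) weight 9/2080
  (X=3, U=0, Y=0, Z=1, W=0) weight 1/312
  … 15 more
Group by Y:
  weight(Y=0) = 127/6240
  weight(Y=2) = 77/1560
Total weight = 127/6240 + 77/1560 = 29/416
P(Y=0 | obs) = 127/6240 / 29/416 = 127/435
P(Y=2 | obs) = 77/1560 / 29/416 = 308/435

P(Y = 0 | obs) = 127/435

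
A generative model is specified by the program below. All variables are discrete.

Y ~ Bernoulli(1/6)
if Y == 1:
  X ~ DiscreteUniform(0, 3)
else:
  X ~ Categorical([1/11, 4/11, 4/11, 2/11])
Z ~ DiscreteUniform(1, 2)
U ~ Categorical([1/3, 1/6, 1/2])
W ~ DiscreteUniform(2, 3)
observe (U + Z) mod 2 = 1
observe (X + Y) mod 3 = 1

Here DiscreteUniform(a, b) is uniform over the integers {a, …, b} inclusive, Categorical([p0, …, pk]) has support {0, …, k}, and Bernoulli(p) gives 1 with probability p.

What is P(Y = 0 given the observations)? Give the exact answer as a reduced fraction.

Enumerate traces; 18 have nonzero weight after conditioning:
  (Y=0, X=1, Z=1, U=0, W=2) weight 5/198
  (Y=0, X=1, Z=1, U=0, W=3) weight 5/198
  (Y=0, X=1, Z=1, U=2, W=2) weight 5/132
  (Y=0, X=1, Z=1, U=2, W=3) weight 5/132
  (Y=0, X=1, Z=2, U=1, W=2) weight 5/396
  (Y=0, X=1, Z=2, U=1, W=3) weight 5/396
  (Y=1, X=0, Z=1, U=0, W=2) weight 1/288
  (Y=1, X=0, Z=1, U=0, W=3) weight 1/288
  … 10 more
Group by Y:
  weight(Y=0) = 5/33
  weight(Y=1) = 1/24
Total weight = 5/33 + 1/24 = 17/88
P(Y=0 | obs) = 5/33 / 17/88 = 40/51
P(Y=1 | obs) = 1/24 / 17/88 = 11/51

P(Y = 0 | obs) = 40/51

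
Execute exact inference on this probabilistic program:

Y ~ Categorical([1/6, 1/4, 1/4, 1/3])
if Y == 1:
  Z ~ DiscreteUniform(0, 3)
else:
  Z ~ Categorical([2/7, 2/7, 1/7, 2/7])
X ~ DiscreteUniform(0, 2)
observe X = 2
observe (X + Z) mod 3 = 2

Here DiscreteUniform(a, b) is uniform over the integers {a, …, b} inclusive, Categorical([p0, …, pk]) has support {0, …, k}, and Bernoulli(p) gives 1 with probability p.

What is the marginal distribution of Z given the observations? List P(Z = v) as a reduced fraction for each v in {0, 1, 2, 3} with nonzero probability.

Enumerate traces; 8 have nonzero weight after conditioning:
  (Y=0, Z=0, X=2) weight 1/63
  (Y=0, Z=3, X=2) weight 1/63
  (Y=1, Z=0, X=2) weight 1/48
  (Y=1, Z=3, X=2) weight 1/48
  (Y=2, Z=0, X=2) weight 1/42
  (Y=2, Z=3, X=2) weight 1/42
  (Y=3, Z=0, X=2) weight 2/63
  (Y=3, Z=3, X=2) weight 2/63
Group by Z:
  weight(Z=0) = 31/336
  weight(Z=3) = 31/336
Total weight = 31/336 + 31/336 = 31/168
P(Z=0 | obs) = 31/336 / 31/168 = 1/2
P(Z=3 | obs) = 31/336 / 31/168 = 1/2

P(Z=0) = 1/2, P(Z=3) = 1/2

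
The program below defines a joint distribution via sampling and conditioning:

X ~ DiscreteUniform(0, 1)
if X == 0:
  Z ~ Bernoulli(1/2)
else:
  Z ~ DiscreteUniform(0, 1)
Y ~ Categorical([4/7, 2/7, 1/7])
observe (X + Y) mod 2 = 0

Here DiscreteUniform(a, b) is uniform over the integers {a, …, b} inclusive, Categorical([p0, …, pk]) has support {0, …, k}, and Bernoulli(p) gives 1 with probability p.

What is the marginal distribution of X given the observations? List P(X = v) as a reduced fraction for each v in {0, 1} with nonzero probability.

P(X=0) = 5/7, P(X=1) = 2/7

Enumerate traces; 6 have nonzero weight after conditioning:
  (X=0, Z=0, Y=0) weight 1/7
  (X=0, Z=0, Y=2) weight 1/28
  (X=0, Z=1, Y=0) weight 1/7
  (X=0, Z=1, Y=2) weight 1/28
  (X=1, Z=0, Y=1) weight 1/14
  (X=1, Z=1, Y=1) weight 1/14
Group by X:
  weight(X=0) = 5/14
  weight(X=1) = 1/7
Total weight = 5/14 + 1/7 = 1/2
P(X=0 | obs) = 5/14 / 1/2 = 5/7
P(X=1 | obs) = 1/7 / 1/2 = 2/7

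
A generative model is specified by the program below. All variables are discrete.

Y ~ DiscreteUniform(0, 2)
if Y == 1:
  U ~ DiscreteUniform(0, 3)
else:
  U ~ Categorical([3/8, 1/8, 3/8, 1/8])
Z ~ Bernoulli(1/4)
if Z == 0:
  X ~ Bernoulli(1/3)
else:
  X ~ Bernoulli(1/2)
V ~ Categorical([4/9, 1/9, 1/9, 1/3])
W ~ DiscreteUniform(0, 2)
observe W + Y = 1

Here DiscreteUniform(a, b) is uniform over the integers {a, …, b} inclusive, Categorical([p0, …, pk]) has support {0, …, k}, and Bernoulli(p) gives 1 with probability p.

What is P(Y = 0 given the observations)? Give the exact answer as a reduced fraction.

Enumerate traces; 128 have nonzero weight after conditioning:
  (Y=0, U=0, Z=0, X=0, V=0, W=1) weight 1/108
  (Y=0, U=0, Z=0, X=0, V=1, W=1) weight 1/432
  (Y=0, U=0, Z=0, X=0, V=2, W=1) weight 1/432
  (Y=0, U=0, Z=0, X=0, V=3, W=1) weight 1/144
  (Y=0, U=0, Z=0, X=1, V=0, W=1) weight 1/216
  (Y=0, U=0, Z=0, X=1, V=1, W=1) weight 1/864
  (Y=0, U=0, Z=0, X=1, V=2, W=1) weight 1/864
  (Y=0, U=0, Z=0, X=1, V=3, W=1) weight 1/288
  (Y=1, U=0, Z=0, X=0, V=0, W=0) weight 1/162
  … 119 more
Group by Y:
  weight(Y=0) = 1/9
  weight(Y=1) = 1/9
Total weight = 1/9 + 1/9 = 2/9
P(Y=0 | obs) = 1/9 / 2/9 = 1/2
P(Y=1 | obs) = 1/9 / 2/9 = 1/2

P(Y = 0 | obs) = 1/2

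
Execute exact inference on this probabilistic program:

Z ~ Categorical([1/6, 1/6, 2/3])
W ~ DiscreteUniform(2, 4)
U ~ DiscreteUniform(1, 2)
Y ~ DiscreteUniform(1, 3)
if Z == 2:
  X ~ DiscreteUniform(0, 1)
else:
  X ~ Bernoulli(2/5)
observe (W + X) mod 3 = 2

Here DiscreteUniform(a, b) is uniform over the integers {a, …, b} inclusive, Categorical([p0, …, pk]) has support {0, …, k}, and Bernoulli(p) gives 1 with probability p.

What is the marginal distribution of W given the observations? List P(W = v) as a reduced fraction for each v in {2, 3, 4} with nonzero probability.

P(W=2) = 8/15, P(W=4) = 7/15

Enumerate traces; 36 have nonzero weight after conditioning:
  (Z=0, W=2, U=1, Y=1, X=0) weight 1/180
  (Z=0, W=2, U=1, Y=2, X=0) weight 1/180
  (Z=0, W=2, U=1, Y=3, X=0) weight 1/180
  (Z=0, W=2, U=2, Y=1, X=0) weight 1/180
  (Z=0, W=2, U=2, Y=2, X=0) weight 1/180
  (Z=0, W=2, U=2, Y=3, X=0) weight 1/180
  (Z=0, W=4, U=1, Y=1, X=1) weight 1/270
  (Z=0, W=4, U=1, Y=2, X=1) weight 1/270
  … 28 more
Group by W:
  weight(W=2) = 8/45
  weight(W=4) = 7/45
Total weight = 8/45 + 7/45 = 1/3
P(W=2 | obs) = 8/45 / 1/3 = 8/15
P(W=4 | obs) = 7/45 / 1/3 = 7/15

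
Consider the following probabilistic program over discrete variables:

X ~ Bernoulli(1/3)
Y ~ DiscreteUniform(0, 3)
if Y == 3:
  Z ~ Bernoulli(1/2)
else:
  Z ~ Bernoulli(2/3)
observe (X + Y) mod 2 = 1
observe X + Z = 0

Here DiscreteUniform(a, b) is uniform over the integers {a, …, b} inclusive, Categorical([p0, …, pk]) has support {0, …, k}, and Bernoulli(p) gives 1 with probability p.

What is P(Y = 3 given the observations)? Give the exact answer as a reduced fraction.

P(Y = 3 | obs) = 3/5

Enumerate traces; 2 have nonzero weight after conditioning:
  (X=0, Y=1, Z=0) weight 1/18
  (X=0, Y=3, Z=0) weight 1/12
Group by Y:
  weight(Y=1) = 1/18
  weight(Y=3) = 1/12
Total weight = 1/18 + 1/12 = 5/36
P(Y=1 | obs) = 1/18 / 5/36 = 2/5
P(Y=3 | obs) = 1/12 / 5/36 = 3/5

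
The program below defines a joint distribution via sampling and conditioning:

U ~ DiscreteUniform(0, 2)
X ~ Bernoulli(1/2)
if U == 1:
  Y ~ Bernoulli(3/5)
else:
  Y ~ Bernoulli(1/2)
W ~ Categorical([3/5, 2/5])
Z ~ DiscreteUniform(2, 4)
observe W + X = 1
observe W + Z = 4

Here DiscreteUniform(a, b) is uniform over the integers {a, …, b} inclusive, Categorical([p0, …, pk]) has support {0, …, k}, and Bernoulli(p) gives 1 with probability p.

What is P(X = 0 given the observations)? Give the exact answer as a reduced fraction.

P(X = 0 | obs) = 2/5

Enumerate traces; 12 have nonzero weight after conditioning:
  (U=0, X=0, Y=0, W=1, Z=3) weight 1/90
  (U=0, X=0, Y=1, W=1, Z=3) weight 1/90
  (U=0, X=1, Y=0, W=0, Z=4) weight 1/60
  (U=0, X=1, Y=1, W=0, Z=4) weight 1/60
  (U=1, X=0, Y=0, W=1, Z=3) weight 2/225
  (U=1, X=0, Y=1, W=1, Z=3) weight 1/75
  (U=1, X=1, Y=0, W=0, Z=4) weight 1/75
  (U=1, X=1, Y=1, W=0, Z=4) weight 1/50
  … 4 more
Group by X:
  weight(X=0) = 1/15
  weight(X=1) = 1/10
Total weight = 1/15 + 1/10 = 1/6
P(X=0 | obs) = 1/15 / 1/6 = 2/5
P(X=1 | obs) = 1/10 / 1/6 = 3/5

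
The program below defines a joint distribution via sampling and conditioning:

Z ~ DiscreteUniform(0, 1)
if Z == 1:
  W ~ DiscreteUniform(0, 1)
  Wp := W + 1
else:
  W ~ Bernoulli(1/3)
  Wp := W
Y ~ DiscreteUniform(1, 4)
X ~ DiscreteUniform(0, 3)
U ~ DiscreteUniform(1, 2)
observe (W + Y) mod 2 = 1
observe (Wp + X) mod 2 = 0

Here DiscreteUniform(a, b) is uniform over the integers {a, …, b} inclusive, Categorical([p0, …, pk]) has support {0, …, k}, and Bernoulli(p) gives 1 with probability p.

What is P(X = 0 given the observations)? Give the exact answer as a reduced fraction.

Enumerate traces; 32 have nonzero weight after conditioning:
  (Z=0, W=0, Y=1, X=0, U=1) weight 1/96
  (Z=0, W=0, Y=1, X=0, U=2) weight 1/96
  (Z=0, W=0, Y=1, X=2, U=1) weight 1/96
  (Z=0, W=0, Y=1, X=2, U=2) weight 1/96
  (Z=0, W=0, Y=3, X=0, U=1) weight 1/96
  (Z=0, W=0, Y=3, X=0, U=2) weight 1/96
  (Z=0, W=0, Y=3, X=2, U=1) weight 1/96
  (Z=0, W=0, Y=3, X=2, U=2) weight 1/96
  (Z=0, W=1, Y=2, X=1, U=1) weight 1/192
  (Z=0, W=1, Y=2, X=3, U=1) weight 1/192
  … 22 more
Group by X:
  weight(X=0) = 7/96
  weight(X=1) = 5/96
  weight(X=2) = 7/96
  weight(X=3) = 5/96
Total weight = 7/96 + 5/96 + 7/96 + 5/96 = 1/4
P(X=0 | obs) = 7/96 / 1/4 = 7/24
P(X=1 | obs) = 5/96 / 1/4 = 5/24
P(X=2 | obs) = 7/96 / 1/4 = 7/24
P(X=3 | obs) = 5/96 / 1/4 = 5/24

P(X = 0 | obs) = 7/24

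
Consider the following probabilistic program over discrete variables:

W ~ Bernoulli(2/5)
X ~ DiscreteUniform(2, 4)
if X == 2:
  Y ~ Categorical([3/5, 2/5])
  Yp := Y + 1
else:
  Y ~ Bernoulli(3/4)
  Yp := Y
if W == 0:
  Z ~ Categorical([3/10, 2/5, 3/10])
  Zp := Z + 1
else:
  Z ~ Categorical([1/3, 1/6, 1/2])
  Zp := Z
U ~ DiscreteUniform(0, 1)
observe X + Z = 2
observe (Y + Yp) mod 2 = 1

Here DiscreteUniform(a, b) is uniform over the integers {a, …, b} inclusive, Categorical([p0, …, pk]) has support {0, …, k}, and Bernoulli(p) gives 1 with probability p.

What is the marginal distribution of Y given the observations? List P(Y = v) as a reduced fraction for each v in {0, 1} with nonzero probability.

P(Y=0) = 3/5, P(Y=1) = 2/5

Enumerate traces; 8 have nonzero weight after conditioning:
  (W=0, X=2, Y=0, Z=0, U=0) weight 9/500
  (W=0, X=2, Y=0, Z=0, U=1) weight 9/500
  (W=0, X=2, Y=1, Z=0, U=0) weight 3/250
  (W=0, X=2, Y=1, Z=0, U=1) weight 3/250
  (W=1, X=2, Y=0, Z=0, U=0) weight 1/75
  (W=1, X=2, Y=0, Z=0, U=1) weight 1/75
  (W=1, X=2, Y=1, Z=0, U=0) weight 2/225
  (W=1, X=2, Y=1, Z=0, U=1) weight 2/225
Group by Y:
  weight(Y=0) = 47/750
  weight(Y=1) = 47/1125
Total weight = 47/750 + 47/1125 = 47/450
P(Y=0 | obs) = 47/750 / 47/450 = 3/5
P(Y=1 | obs) = 47/1125 / 47/450 = 2/5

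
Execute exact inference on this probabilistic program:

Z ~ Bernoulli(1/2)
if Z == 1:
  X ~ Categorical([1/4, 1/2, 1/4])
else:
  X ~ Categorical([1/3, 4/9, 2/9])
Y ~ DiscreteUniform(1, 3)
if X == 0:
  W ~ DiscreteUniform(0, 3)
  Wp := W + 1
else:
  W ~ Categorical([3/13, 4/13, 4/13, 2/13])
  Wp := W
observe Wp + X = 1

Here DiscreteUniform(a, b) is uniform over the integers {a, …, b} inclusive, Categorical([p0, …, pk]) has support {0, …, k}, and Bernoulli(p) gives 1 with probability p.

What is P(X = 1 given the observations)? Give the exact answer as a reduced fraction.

P(X = 1 | obs) = 136/227

Enumerate traces; 12 have nonzero weight after conditioning:
  (Z=0, X=0, Y=1, W=0) weight 1/72
  (Z=0, X=0, Y=2, W=0) weight 1/72
  (Z=0, X=0, Y=3, W=0) weight 1/72
  (Z=0, X=1, Y=1, W=0) weight 2/117
  (Z=0, X=1, Y=2, W=0) weight 2/117
  (Z=0, X=1, Y=3, W=0) weight 2/117
  (Z=1, X=0, Y=1, W=0) weight 1/96
  (Z=1, X=0, Y=2, W=0) weight 1/96
  … 4 more
Group by X:
  weight(X=0) = 7/96
  weight(X=1) = 17/156
Total weight = 7/96 + 17/156 = 227/1248
P(X=0 | obs) = 7/96 / 227/1248 = 91/227
P(X=1 | obs) = 17/156 / 227/1248 = 136/227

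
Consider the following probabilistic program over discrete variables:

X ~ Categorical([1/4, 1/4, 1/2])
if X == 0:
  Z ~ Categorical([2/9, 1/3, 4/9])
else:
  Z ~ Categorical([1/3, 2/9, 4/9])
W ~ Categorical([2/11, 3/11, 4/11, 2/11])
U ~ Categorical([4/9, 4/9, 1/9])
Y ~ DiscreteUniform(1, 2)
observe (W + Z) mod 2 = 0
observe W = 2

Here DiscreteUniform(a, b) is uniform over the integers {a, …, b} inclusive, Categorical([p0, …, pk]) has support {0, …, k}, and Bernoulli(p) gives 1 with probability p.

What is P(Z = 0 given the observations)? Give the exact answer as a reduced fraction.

Enumerate traces; 36 have nonzero weight after conditioning:
  (X=0, Z=0, W=2, U=0, Y=1) weight 4/891
  (X=0, Z=0, W=2, U=0, Y=2) weight 4/891
  (X=0, Z=0, W=2, U=1, Y=1) weight 4/891
  (X=0, Z=0, W=2, U=1, Y=2) weight 4/891
  (X=0, Z=0, W=2, U=2, Y=1) weight 1/891
  (X=0, Z=0, W=2, U=2, Y=2) weight 1/891
  (X=0, Z=2, W=2, U=0, Y=1) weight 8/891
  (X=0, Z=2, W=2, U=0, Y=2) weight 8/891
  … 28 more
Group by Z:
  weight(Z=0) = 1/9
  weight(Z=2) = 16/99
Total weight = 1/9 + 16/99 = 3/11
P(Z=0 | obs) = 1/9 / 3/11 = 11/27
P(Z=2 | obs) = 16/99 / 3/11 = 16/27

P(Z = 0 | obs) = 11/27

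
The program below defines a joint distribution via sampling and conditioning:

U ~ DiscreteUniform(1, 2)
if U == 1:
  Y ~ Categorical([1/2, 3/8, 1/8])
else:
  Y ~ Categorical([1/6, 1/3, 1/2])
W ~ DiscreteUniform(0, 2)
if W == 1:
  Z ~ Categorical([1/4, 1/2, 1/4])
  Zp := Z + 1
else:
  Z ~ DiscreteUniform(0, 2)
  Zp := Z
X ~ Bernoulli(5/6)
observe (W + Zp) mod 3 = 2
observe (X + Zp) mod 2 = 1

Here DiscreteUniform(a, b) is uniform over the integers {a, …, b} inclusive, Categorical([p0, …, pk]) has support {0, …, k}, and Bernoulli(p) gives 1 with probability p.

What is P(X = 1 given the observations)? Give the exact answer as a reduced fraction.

Enumerate traces; 18 have nonzero weight after conditioning:
  (U=1, Y=0, W=0, Z=2, X=1) weight 5/216
  (U=1, Y=0, W=1, Z=0, X=0) weight 1/288
  (U=1, Y=0, W=2, Z=0, X=1) weight 5/216
  (U=1, Y=1, W=0, Z=2, X=1) weight 5/288
  (U=1, Y=1, W=1, Z=0, X=0) weight 1/384
  (U=1, Y=1, W=2, Z=0, X=1) weight 5/288
  (U=1, Y=2, W=0, Z=2, X=1) weight 5/864
  (U=1, Y=2, W=1, Z=0, X=0) weight 1/1152
  … 10 more
Group by X:
  weight(X=0) = 1/72
  weight(X=1) = 5/27
Total weight = 1/72 + 5/27 = 43/216
P(X=0 | obs) = 1/72 / 43/216 = 3/43
P(X=1 | obs) = 5/27 / 43/216 = 40/43

P(X = 1 | obs) = 40/43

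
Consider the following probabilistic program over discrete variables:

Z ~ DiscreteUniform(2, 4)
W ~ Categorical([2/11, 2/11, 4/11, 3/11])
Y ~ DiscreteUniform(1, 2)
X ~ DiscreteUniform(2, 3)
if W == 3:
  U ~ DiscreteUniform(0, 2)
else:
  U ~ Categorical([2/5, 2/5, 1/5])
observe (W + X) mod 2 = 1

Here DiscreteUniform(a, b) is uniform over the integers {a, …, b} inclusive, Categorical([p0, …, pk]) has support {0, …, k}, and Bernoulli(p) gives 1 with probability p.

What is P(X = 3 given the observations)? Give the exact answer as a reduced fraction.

P(X = 3 | obs) = 6/11

Enumerate traces; 72 have nonzero weight after conditioning:
  (Z=2, W=0, Y=1, X=3, U=0) weight 1/165
  (Z=2, W=0, Y=1, X=3, U=1) weight 1/165
  (Z=2, W=0, Y=1, X=3, U=2) weight 1/330
  (Z=2, W=0, Y=2, X=3, U=0) weight 1/165
  (Z=2, W=0, Y=2, X=3, U=1) weight 1/165
  (Z=2, W=0, Y=2, X=3, U=2) weight 1/330
  (Z=2, W=1, Y=1, X=2, U=0) weight 1/165
  (Z=2, W=1, Y=1, X=2, U=1) weight 1/165
  … 64 more
Group by X:
  weight(X=2) = 5/22
  weight(X=3) = 3/11
Total weight = 5/22 + 3/11 = 1/2
P(X=2 | obs) = 5/22 / 1/2 = 5/11
P(X=3 | obs) = 3/11 / 1/2 = 6/11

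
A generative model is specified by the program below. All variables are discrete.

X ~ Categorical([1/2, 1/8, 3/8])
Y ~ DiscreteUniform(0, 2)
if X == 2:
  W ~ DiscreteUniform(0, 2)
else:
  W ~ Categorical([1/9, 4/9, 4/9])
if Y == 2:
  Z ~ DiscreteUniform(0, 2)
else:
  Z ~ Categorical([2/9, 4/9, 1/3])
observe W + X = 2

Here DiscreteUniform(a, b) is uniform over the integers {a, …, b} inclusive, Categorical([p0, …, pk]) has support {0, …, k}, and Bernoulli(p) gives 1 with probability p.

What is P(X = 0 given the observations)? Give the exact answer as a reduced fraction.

Enumerate traces; 27 have nonzero weight after conditioning:
  (X=0, Y=0, W=2, Z=0) weight 4/243
  (X=0, Y=0, W=2, Z=1) weight 8/243
  (X=0, Y=0, W=2, Z=2) weight 2/81
  (X=0, Y=1, W=2, Z=0) weight 4/243
  (X=0, Y=1, W=2, Z=1) weight 8/243
  (X=0, Y=1, W=2, Z=2) weight 2/81
  (X=0, Y=2, W=2, Z=0) weight 2/81
  (X=0, Y=2, W=2, Z=1) weight 2/81
  (X=1, Y=0, W=1, Z=0) weight 1/243
  (X=2, Y=0, W=0, Z=0) weight 1/108
  … 17 more
Group by X:
  weight(X=0) = 2/9
  weight(X=1) = 1/18
  weight(X=2) = 1/8
Total weight = 2/9 + 1/18 + 1/8 = 29/72
P(X=0 | obs) = 2/9 / 29/72 = 16/29
P(X=1 | obs) = 1/18 / 29/72 = 4/29
P(X=2 | obs) = 1/8 / 29/72 = 9/29

P(X = 0 | obs) = 16/29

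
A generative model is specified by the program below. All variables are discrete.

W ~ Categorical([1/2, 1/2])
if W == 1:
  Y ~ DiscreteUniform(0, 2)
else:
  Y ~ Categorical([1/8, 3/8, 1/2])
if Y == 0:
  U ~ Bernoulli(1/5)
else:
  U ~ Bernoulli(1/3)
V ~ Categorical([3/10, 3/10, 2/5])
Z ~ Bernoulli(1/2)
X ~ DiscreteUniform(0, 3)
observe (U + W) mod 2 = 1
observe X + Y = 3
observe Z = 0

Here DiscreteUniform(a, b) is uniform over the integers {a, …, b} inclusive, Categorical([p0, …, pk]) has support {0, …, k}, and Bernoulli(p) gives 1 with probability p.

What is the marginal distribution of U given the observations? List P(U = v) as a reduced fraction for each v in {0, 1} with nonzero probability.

Enumerate traces; 18 have nonzero weight after conditioning:
  (W=0, Y=0, U=1, V=0, Z=0, X=3) weight 3/6400
  (W=0, Y=0, U=1, V=1, Z=0, X=3) weight 3/6400
  (W=0, Y=0, U=1, V=2, Z=0, X=3) weight 1/1600
  (W=0, Y=1, U=1, V=0, Z=0, X=2) weight 3/1280
  (W=0, Y=1, U=1, V=1, Z=0, X=2) weight 3/1280
  (W=0, Y=1, U=1, V=2, Z=0, X=2) weight 1/320
  (W=0, Y=2, U=1, V=0, Z=0, X=1) weight 1/320
  (W=0, Y=2, U=1, V=1, Z=0, X=1) weight 1/320
  (W=1, Y=0, U=0, V=0, Z=0, X=3) weight 1/200
  … 9 more
Group by U:
  weight(U=0) = 2/45
  weight(U=1) = 19/960
Total weight = 2/45 + 19/960 = 37/576
P(U=0 | obs) = 2/45 / 37/576 = 128/185
P(U=1 | obs) = 19/960 / 37/576 = 57/185

P(U=0) = 128/185, P(U=1) = 57/185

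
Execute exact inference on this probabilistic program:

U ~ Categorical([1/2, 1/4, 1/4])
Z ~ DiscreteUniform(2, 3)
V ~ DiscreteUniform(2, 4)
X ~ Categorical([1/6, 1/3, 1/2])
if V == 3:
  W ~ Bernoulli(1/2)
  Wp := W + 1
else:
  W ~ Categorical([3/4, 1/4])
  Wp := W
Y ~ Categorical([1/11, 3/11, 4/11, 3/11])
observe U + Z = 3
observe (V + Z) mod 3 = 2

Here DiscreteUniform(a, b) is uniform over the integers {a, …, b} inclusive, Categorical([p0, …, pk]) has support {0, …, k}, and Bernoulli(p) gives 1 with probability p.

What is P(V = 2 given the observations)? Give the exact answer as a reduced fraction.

Enumerate traces; 48 have nonzero weight after conditioning:
  (U=0, Z=3, V=2, X=0, W=0, Y=0) weight 1/1056
  (U=0, Z=3, V=2, X=0, W=0, Y=1) weight 1/352
  (U=0, Z=3, V=2, X=0, W=0, Y=2) weight 1/264
  (U=0, Z=3, V=2, X=0, W=0, Y=3) weight 1/352
  (U=0, Z=3, V=2, X=0, W=1, Y=0) weight 1/3168
  (U=0, Z=3, V=2, X=0, W=1, Y=1) weight 1/1056
  (U=0, Z=3, V=2, X=0, W=1, Y=2) weight 1/792
  (U=0, Z=3, V=2, X=0, W=1, Y=3) weight 1/1056
  (U=1, Z=2, V=3, X=0, W=0, Y=0) weight 1/3168
  … 39 more
Group by V:
  weight(V=2) = 1/12
  weight(V=3) = 1/24
Total weight = 1/12 + 1/24 = 1/8
P(V=2 | obs) = 1/12 / 1/8 = 2/3
P(V=3 | obs) = 1/24 / 1/8 = 1/3

P(V = 2 | obs) = 2/3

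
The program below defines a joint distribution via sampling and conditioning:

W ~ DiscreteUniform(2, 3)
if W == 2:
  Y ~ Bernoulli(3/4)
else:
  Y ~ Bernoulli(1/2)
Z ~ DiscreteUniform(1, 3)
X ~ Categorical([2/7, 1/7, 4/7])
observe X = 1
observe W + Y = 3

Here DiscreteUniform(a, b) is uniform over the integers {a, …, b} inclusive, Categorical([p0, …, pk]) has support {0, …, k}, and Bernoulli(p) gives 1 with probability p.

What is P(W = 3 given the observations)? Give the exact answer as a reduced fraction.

P(W = 3 | obs) = 2/5

Enumerate traces; 6 have nonzero weight after conditioning:
  (W=2, Y=1, Z=1, X=1) weight 1/56
  (W=2, Y=1, Z=2, X=1) weight 1/56
  (W=2, Y=1, Z=3, X=1) weight 1/56
  (W=3, Y=0, Z=1, X=1) weight 1/84
  (W=3, Y=0, Z=2, X=1) weight 1/84
  (W=3, Y=0, Z=3, X=1) weight 1/84
Group by W:
  weight(W=2) = 3/56
  weight(W=3) = 1/28
Total weight = 3/56 + 1/28 = 5/56
P(W=2 | obs) = 3/56 / 5/56 = 3/5
P(W=3 | obs) = 1/28 / 5/56 = 2/5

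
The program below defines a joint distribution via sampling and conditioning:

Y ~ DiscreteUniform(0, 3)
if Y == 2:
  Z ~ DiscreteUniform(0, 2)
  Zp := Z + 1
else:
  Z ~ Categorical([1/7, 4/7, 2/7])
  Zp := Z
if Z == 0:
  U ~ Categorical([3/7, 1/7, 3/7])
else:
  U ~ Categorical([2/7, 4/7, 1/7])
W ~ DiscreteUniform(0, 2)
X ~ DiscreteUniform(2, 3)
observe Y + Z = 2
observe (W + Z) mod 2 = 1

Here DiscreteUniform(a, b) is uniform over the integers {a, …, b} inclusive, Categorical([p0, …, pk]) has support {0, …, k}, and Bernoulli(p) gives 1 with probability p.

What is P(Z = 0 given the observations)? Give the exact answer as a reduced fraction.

Enumerate traces; 24 have nonzero weight after conditioning:
  (Y=0, Z=2, U=0, W=1, X=2) weight 1/294
  (Y=0, Z=2, U=0, W=1, X=3) weight 1/294
  (Y=0, Z=2, U=1, W=1, X=2) weight 1/147
  (Y=0, Z=2, U=1, W=1, X=3) weight 1/147
  (Y=0, Z=2, U=2, W=1, X=2) weight 1/588
  (Y=0, Z=2, U=2, W=1, X=3) weight 1/588
  (Y=1, Z=1, U=0, W=0, X=2) weight 1/147
  (Y=1, Z=1, U=0, W=0, X=3) weight 1/147
  (Y=2, Z=0, U=0, W=1, X=2) weight 1/168
  … 15 more
Group by Z:
  weight(Z=0) = 1/36
  weight(Z=1) = 2/21
  weight(Z=2) = 1/42
Total weight = 1/36 + 2/21 + 1/42 = 37/252
P(Z=0 | obs) = 1/36 / 37/252 = 7/37
P(Z=1 | obs) = 2/21 / 37/252 = 24/37
P(Z=2 | obs) = 1/42 / 37/252 = 6/37

P(Z = 0 | obs) = 7/37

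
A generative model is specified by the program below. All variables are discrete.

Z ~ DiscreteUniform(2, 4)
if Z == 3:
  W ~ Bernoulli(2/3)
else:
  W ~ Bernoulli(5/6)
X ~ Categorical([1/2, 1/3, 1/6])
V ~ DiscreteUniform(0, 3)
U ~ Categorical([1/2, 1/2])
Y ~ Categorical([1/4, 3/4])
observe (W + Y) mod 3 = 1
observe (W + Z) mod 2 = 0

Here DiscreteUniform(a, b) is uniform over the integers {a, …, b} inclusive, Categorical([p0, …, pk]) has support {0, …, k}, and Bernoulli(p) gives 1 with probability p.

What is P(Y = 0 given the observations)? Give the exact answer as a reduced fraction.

P(Y = 0 | obs) = 2/5

Enumerate traces; 72 have nonzero weight after conditioning:
  (Z=2, W=0, X=0, V=0, U=0, Y=1) weight 1/384
  (Z=2, W=0, X=0, V=0, U=1, Y=1) weight 1/384
  (Z=2, W=0, X=0, V=1, U=0, Y=1) weight 1/384
  (Z=2, W=0, X=0, V=1, U=1, Y=1) weight 1/384
  (Z=2, W=0, X=0, V=2, U=0, Y=1) weight 1/384
  (Z=2, W=0, X=0, V=2, U=1, Y=1) weight 1/384
  (Z=2, W=0, X=0, V=3, U=0, Y=1) weight 1/384
  (Z=2, W=0, X=0, V=3, U=1, Y=1) weight 1/384
  (Z=3, W=1, X=0, V=0, U=0, Y=0) weight 1/288
  … 63 more
Group by Y:
  weight(Y=0) = 1/18
  weight(Y=1) = 1/12
Total weight = 1/18 + 1/12 = 5/36
P(Y=0 | obs) = 1/18 / 5/36 = 2/5
P(Y=1 | obs) = 1/12 / 5/36 = 3/5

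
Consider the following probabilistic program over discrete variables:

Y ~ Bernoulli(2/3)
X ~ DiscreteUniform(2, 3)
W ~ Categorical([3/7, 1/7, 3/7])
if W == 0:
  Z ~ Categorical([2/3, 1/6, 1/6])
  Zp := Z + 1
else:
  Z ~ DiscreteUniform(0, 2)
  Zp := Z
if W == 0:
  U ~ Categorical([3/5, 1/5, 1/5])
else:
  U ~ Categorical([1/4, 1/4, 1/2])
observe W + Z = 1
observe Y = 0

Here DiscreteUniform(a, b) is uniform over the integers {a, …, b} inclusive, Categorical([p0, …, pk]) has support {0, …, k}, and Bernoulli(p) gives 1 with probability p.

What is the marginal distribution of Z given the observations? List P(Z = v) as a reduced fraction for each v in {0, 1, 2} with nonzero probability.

P(Z=0) = 2/5, P(Z=1) = 3/5

Enumerate traces; 12 have nonzero weight after conditioning:
  (Y=0, X=2, W=0, Z=1, U=0) weight 1/140
  (Y=0, X=2, W=0, Z=1, U=1) weight 1/420
  (Y=0, X=2, W=0, Z=1, U=2) weight 1/420
  (Y=0, X=2, W=1, Z=0, U=0) weight 1/504
  (Y=0, X=2, W=1, Z=0, U=1) weight 1/504
  (Y=0, X=2, W=1, Z=0, U=2) weight 1/252
  (Y=0, X=3, W=0, Z=1, U=0) weight 1/140
  (Y=0, X=3, W=0, Z=1, U=1) weight 1/420
  … 4 more
Group by Z:
  weight(Z=0) = 1/63
  weight(Z=1) = 1/42
Total weight = 1/63 + 1/42 = 5/126
P(Z=0 | obs) = 1/63 / 5/126 = 2/5
P(Z=1 | obs) = 1/42 / 5/126 = 3/5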